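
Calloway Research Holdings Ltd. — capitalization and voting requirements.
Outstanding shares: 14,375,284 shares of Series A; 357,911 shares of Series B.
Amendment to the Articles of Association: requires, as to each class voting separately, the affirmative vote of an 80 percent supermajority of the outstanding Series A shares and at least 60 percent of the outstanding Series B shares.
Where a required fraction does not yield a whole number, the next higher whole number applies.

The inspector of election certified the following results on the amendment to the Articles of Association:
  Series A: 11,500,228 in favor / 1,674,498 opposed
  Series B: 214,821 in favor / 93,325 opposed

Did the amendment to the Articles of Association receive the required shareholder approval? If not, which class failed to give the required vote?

Approved — every class gave the required vote.

Series A: 4/5 of 14375284 = 11500227.20, rounded up to 11500228; 11,500,228 required, 11,500,228 in favor — approved.
Series B: 3/5 of 357911 = 214746.60, rounded up to 214747; 214,747 required, 214,821 in favor — approved.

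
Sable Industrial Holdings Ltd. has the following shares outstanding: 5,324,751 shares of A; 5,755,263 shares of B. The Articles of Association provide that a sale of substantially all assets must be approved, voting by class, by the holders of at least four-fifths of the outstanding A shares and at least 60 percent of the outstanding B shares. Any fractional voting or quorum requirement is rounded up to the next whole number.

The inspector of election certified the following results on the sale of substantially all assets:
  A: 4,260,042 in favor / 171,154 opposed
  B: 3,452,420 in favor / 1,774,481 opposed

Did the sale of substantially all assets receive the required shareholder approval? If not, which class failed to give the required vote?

A: 4/5 of 5324751 = 4259800.80, rounded up to 4259801; 4,259,801 required, 4,260,042 in favor — approved.
B: 3/5 of 5755263 = 3453157.80, rounded up to 3453158; 3,453,158 required, 3,452,420 in favor — not approved.

Not approved — the B shares did not give the required vote.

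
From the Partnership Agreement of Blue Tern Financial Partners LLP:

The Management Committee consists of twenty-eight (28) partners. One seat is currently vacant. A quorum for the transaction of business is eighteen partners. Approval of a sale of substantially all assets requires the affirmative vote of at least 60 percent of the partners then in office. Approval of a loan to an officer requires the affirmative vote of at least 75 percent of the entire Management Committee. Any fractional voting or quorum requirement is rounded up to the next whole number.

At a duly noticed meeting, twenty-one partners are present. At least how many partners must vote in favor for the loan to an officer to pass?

The loan to an officer requires three-fourths of the entire Management Committee (28).
3/4 of 28 = 21.

21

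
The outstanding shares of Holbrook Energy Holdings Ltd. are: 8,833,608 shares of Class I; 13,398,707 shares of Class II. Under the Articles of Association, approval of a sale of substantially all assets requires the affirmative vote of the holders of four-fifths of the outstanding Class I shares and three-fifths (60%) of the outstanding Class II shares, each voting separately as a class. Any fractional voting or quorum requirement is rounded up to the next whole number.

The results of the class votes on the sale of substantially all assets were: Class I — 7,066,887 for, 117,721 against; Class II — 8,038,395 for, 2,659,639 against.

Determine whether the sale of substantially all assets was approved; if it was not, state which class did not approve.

Class I: 4/5 of 8833608 = 7066886.40, rounded up to 7066887; 7,066,887 required, 7,066,887 in favor — approved.
Class II: 3/5 of 13398707 = 8039224.20, rounded up to 8039225; 8,039,225 required, 8,038,395 in favor — not approved.

Not approved — the Class II shares did not give the required vote.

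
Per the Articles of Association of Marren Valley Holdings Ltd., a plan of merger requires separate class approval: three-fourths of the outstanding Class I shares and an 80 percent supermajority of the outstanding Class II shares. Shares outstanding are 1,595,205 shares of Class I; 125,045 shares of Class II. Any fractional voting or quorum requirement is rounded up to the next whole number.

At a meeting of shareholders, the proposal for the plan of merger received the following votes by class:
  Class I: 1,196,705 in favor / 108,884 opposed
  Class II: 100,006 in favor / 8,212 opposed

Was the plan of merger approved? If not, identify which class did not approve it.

Not approved — the Class II shares did not give the required vote.

Class I: 3/4 of 1595205 = 1196403.75, rounded up to 1196404; 1,196,404 required, 1,196,705 in favor — approved.
Class II: 4/5 of 125045 = 100036; 100,036 required, 100,006 in favor — not approved.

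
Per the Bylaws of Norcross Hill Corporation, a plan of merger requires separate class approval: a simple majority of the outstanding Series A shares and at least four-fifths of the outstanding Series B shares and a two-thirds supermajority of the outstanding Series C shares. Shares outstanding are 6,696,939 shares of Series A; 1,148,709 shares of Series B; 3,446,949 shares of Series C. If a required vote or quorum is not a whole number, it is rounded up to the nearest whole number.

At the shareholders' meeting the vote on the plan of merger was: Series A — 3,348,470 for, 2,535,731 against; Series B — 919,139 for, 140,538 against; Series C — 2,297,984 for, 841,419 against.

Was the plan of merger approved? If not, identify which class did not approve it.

Approved — every class gave the required vote.

Series A: a majority of 6696939 is 3348470; 3,348,470 required, 3,348,470 in favor — approved.
Series B: 4/5 of 1148709 = 918967.20, rounded up to 918968; 918,968 required, 919,139 in favor — approved.
Series C: 2/3 of 3446949 = 2297966; 2,297,966 required, 2,297,984 in favor — approved.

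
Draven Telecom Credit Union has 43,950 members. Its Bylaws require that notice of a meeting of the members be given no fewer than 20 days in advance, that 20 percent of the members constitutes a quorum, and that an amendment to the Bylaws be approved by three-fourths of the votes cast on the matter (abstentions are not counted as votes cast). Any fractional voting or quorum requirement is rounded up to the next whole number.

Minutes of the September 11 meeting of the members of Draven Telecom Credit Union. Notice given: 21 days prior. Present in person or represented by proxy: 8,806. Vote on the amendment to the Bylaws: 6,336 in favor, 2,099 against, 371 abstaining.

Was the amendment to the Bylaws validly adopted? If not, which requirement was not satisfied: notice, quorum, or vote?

Valid — all requirements satisfied.

Notice: 21 days given; 20 required. Satisfied.
Quorum: 20% of 43,950 = 8,790; 8,806 present. Satisfied.
Vote: requires three-fourths of the votes cast (8,806 − 371 abstaining = 8,435); 3/4 of 8435 = 6326.25, rounded up to 6327, so 6,327 needed; 6,336 in favor. Satisfied.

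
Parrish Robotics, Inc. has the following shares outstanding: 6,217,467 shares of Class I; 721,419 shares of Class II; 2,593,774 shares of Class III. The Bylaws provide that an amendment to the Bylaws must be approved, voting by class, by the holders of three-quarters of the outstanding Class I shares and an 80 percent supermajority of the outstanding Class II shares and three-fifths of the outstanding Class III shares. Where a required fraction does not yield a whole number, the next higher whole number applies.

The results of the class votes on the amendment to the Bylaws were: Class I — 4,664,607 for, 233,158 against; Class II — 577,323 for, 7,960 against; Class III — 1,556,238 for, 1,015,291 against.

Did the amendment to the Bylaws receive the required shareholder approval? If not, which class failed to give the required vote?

Not approved — the Class III shares did not give the required vote.

Class I: 3/4 of 6217467 = 4663100.25, rounded up to 4663101; 4,663,101 required, 4,664,607 in favor — approved.
Class II: 4/5 of 721419 = 577135.20, rounded up to 577136; 577,136 required, 577,323 in favor — approved.
Class III: 3/5 of 2593774 = 1556264.40, rounded up to 1556265; 1,556,265 required, 1,556,238 in favor — not approved.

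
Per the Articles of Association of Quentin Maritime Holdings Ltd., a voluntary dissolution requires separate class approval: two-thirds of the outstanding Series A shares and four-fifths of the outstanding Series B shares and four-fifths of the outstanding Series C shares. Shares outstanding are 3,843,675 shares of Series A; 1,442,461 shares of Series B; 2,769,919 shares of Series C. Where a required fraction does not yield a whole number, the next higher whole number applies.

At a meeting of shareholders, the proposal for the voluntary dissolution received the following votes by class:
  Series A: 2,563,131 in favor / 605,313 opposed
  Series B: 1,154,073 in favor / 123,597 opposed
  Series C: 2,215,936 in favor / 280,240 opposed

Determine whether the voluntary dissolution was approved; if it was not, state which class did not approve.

Series A: 2/3 of 3843675 = 2562450; 2,562,450 required, 2,563,131 in favor — approved.
Series B: 4/5 of 1442461 = 1153968.80, rounded up to 1153969; 1,153,969 required, 1,154,073 in favor — approved.
Series C: 4/5 of 2769919 = 2215935.20, rounded up to 2215936; 2,215,936 required, 2,215,936 in favor — approved.

Approved — every class gave the required vote.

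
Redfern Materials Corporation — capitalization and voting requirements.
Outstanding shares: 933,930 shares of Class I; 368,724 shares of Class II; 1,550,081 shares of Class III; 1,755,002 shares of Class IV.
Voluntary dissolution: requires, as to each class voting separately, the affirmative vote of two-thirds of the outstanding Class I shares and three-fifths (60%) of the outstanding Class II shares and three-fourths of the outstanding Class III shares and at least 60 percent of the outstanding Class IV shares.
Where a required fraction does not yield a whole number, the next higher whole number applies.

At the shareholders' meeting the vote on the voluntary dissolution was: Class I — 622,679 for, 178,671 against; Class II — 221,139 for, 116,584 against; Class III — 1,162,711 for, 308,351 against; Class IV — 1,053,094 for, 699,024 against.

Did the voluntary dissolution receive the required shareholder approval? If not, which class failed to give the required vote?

Class I: 2/3 of 933930 = 622620; 622,620 required, 622,679 in favor — approved.
Class II: 3/5 of 368724 = 221234.40, rounded up to 221235; 221,235 required, 221,139 in favor — not approved.
Class III: 3/4 of 1550081 = 1162560.75, rounded up to 1162561; 1,162,561 required, 1,162,711 in favor — approved.
Class IV: 3/5 of 1755002 = 1053001.20, rounded up to 1053002; 1,053,002 required, 1,053,094 in favor — approved.

Not approved — the Class II shares did not give the required vote.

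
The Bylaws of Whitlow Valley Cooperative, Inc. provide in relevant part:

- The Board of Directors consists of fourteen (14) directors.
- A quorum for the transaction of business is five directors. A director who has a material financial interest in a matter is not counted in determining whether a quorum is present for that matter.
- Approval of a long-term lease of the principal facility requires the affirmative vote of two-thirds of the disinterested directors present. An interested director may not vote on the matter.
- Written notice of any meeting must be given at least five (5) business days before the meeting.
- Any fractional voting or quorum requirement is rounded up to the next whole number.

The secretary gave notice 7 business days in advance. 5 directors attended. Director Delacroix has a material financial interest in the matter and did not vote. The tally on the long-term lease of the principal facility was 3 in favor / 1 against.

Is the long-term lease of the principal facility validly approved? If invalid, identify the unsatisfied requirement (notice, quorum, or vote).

Notice: 7 business days given; 5 required (7 ≥ 5). Satisfied.
Quorum: 5 present, but the 1 interested director does not count, leaving 4. Quorum is 5. Not satisfied.
Vote: the long-term lease of the principal facility requires two-thirds of the disinterested directors present (5 − 1 = 4). 2/3 of 4 = 2.67, rounded up to 3, so 3 affirmative votes are needed; 3 voted in favor. Satisfied. (Moot — without a quorum no business can be validly transacted.)

Invalid — quorum requirement not satisfied.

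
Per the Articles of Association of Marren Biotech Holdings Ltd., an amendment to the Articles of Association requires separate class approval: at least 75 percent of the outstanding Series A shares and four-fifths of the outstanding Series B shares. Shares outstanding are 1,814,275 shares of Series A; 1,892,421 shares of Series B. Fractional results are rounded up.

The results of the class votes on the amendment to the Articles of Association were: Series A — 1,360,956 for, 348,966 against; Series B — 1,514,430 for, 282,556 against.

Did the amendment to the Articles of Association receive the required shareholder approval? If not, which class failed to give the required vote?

Approved — every class gave the required vote.

Series A: 3/4 of 1814275 = 1360706.25, rounded up to 1360707; 1,360,707 required, 1,360,956 in favor — approved.
Series B: 4/5 of 1892421 = 1513936.80, rounded up to 1513937; 1,513,937 required, 1,514,430 in favor — approved.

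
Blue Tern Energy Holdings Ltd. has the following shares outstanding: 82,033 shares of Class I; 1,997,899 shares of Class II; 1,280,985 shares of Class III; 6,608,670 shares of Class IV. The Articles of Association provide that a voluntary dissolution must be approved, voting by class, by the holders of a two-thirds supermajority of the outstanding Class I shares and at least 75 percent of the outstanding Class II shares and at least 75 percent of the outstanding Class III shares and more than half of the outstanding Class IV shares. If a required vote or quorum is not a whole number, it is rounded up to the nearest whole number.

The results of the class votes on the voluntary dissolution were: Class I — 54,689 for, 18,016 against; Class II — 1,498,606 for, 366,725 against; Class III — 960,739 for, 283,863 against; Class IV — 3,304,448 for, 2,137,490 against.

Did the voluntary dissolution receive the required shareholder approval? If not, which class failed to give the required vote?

Class I: 2/3 of 82033 = 54688.67, rounded up to 54689; 54,689 required, 54,689 in favor — approved.
Class II: 3/4 of 1997899 = 1498424.25, rounded up to 1498425; 1,498,425 required, 1,498,606 in favor — approved.
Class III: 3/4 of 1280985 = 960738.75, rounded up to 960739; 960,739 required, 960,739 in favor — approved.
Class IV: a majority of 6608670 is 3304336; 3,304,336 required, 3,304,448 in favor — approved.

Approved — every class gave the required vote.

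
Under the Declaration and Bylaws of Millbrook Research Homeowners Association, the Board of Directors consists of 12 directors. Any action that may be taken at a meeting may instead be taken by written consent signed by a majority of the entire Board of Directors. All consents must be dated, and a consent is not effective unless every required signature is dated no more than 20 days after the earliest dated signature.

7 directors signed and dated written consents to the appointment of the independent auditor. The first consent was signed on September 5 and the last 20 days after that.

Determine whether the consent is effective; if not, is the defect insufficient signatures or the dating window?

Effective — both the signature and dating-window requirements are satisfied.

Signatures required: a majority of 12 — a majority of 12 is 7, so 7 needed; 7 signed. Sufficient.
Dating window: the latest signature is 20 days after the earliest; the limit is 20 days. Within the window.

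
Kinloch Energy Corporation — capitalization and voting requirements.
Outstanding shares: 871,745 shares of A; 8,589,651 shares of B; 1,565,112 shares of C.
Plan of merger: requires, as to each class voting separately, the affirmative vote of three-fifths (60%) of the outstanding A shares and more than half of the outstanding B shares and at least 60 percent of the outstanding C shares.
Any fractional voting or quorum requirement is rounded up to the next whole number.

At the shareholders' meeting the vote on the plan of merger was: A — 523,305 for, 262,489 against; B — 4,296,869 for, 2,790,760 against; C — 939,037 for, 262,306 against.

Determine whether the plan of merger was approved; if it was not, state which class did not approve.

Not approved — the C shares did not give the required vote.

A: 3/5 of 871745 = 523047; 523,047 required, 523,305 in favor — approved.
B: a majority of 8589651 is 4294826; 4,294,826 required, 4,296,869 in favor — approved.
C: 3/5 of 1565112 = 939067.20, rounded up to 939068; 939,068 required, 939,037 in favor — not approved.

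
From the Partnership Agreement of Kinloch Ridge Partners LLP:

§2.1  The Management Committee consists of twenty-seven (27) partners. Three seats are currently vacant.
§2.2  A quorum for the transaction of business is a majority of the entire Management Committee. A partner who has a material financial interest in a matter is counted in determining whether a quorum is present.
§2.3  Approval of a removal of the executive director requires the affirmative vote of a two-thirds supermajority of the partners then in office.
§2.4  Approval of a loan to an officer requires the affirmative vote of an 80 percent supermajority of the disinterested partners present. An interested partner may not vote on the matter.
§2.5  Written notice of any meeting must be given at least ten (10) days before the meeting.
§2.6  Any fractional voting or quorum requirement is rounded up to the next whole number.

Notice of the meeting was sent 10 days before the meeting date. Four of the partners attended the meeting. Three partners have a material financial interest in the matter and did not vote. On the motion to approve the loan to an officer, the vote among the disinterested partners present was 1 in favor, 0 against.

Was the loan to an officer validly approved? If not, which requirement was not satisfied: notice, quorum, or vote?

Invalid — quorum requirement not satisfied.

Notice: 10 days given; 10 required (10 ≥ 10). Satisfied.
Quorum: 4 present (interested partners count toward quorum); quorum is 14. Not satisfied.
Vote: the loan to an officer requires four-fifths of the disinterested partners present (4 − 3 = 1). 4/5 of 1 = 0.80, rounded up to 1, so 1 affirmative vote is needed; 1 voted in favor. Satisfied. (Moot — without a quorum no business can be validly transacted.)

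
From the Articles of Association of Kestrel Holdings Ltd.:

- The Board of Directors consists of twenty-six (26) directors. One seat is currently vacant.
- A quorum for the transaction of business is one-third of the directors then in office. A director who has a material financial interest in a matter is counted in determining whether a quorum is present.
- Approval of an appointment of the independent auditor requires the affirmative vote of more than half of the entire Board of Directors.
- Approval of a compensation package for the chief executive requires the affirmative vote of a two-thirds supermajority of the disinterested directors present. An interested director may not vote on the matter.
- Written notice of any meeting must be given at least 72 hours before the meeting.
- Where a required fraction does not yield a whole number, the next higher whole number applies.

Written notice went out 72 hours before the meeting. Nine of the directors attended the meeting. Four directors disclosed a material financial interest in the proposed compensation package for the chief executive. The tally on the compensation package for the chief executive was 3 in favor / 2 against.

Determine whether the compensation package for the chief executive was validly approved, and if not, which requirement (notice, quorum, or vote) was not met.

Invalid — vote requirement not satisfied.

Notice: 72 hours given; 72 required (72 ≥ 72). Satisfied.
Quorum: 9 present (interested directors count toward quorum); quorum is 9. Satisfied.
Vote: the compensation package for the chief executive requires two-thirds of the disinterested directors present (9 − 4 = 5). 2/3 of 5 = 3.33, rounded up to 4, so 4 affirmative votes are needed; 3 voted in favor. Not satisfied.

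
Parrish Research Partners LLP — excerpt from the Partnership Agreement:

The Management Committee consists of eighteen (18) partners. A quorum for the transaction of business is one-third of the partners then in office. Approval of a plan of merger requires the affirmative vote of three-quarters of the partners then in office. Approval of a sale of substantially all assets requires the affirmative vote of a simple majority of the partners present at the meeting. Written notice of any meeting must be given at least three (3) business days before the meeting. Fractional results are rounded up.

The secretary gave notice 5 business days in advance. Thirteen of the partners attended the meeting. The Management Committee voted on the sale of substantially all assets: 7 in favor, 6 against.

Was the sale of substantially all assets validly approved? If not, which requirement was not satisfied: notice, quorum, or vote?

Valid — all requirements satisfied.

Notice: 5 business days given; 3 required (5 ≥ 3). Satisfied.
Quorum: 13 present; quorum is 6. Satisfied.
Vote: the sale of substantially all assets requires a majority of the partners present (13). A majority of 13 is 7, so 7 affirmative votes are needed; 7 voted in favor. Satisfied.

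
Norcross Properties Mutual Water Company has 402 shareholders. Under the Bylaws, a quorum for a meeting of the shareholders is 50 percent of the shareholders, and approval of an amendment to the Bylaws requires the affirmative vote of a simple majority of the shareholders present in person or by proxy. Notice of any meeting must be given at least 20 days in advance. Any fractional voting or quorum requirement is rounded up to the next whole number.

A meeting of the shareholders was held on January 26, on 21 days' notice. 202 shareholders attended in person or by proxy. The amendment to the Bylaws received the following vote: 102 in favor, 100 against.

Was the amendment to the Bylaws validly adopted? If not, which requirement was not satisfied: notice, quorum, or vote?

Notice: 21 days given; 20 required. Satisfied.
Quorum: 50% of 402 = 201; 202 present. Satisfied.
Vote: requires a majority of those present (202); a majority of 202 is 102, so 102 needed; 102 in favor. Satisfied.

Valid — all requirements satisfied.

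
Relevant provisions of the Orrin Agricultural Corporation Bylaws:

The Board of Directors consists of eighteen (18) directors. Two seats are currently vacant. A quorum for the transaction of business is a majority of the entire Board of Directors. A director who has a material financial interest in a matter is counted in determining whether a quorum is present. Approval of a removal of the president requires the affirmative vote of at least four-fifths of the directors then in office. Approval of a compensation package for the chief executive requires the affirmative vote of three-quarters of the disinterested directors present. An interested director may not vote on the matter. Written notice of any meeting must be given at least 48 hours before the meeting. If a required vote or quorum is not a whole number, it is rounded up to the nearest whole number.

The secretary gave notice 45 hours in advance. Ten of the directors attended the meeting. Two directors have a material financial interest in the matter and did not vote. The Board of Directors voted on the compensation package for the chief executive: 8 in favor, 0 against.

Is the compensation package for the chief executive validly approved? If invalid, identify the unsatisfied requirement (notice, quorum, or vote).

Notice: 45 hours given; 48 required (45 < 48). Not satisfied.
Quorum: 10 present (interested directors count toward quorum); quorum is 10. Satisfied.
Vote: the compensation package for the chief executive requires three-fourths of the disinterested directors present (10 − 2 = 8). 3/4 of 8 = 6, so 6 affirmative votes are needed; 8 voted in favor. Satisfied.

Invalid — notice requirement not satisfied.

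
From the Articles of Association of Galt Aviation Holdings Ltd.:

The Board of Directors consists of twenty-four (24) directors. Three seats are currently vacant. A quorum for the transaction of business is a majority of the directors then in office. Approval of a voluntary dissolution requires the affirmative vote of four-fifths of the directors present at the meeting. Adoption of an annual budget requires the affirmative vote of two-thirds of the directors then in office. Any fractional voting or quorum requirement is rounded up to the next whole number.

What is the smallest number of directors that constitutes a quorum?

11

A majority of 21 is 11.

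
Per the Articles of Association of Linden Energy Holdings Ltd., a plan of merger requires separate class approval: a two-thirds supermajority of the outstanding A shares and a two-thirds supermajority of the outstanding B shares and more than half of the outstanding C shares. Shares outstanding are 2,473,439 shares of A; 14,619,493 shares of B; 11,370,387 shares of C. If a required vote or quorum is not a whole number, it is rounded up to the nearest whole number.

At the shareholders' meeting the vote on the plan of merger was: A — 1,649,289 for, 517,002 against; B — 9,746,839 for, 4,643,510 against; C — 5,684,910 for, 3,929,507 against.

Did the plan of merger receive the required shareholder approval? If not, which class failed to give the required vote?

A: 2/3 of 2473439 = 1648959.33, rounded up to 1648960; 1,648,960 required, 1,649,289 in favor — approved.
B: 2/3 of 14619493 = 9746328.67, rounded up to 9746329; 9,746,329 required, 9,746,839 in favor — approved.
C: a majority of 11370387 is 5685194; 5,685,194 required, 5,684,910 in favor — not approved.

Not approved — the C shares did not give the required vote.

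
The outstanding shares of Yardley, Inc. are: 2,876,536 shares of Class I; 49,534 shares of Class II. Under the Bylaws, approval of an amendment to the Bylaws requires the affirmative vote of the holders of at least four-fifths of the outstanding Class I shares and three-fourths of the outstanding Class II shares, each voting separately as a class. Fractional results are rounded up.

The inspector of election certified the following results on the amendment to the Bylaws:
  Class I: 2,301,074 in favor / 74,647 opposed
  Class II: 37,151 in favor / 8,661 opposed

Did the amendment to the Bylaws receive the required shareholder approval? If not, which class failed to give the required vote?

Class I: 4/5 of 2876536 = 2301228.80, rounded up to 2301229; 2,301,229 required, 2,301,074 in favor — not approved.
Class II: 3/4 of 49534 = 37150.50, rounded up to 37151; 37,151 required, 37,151 in favor — approved.

Not approved — the Class I shares did not give the required vote.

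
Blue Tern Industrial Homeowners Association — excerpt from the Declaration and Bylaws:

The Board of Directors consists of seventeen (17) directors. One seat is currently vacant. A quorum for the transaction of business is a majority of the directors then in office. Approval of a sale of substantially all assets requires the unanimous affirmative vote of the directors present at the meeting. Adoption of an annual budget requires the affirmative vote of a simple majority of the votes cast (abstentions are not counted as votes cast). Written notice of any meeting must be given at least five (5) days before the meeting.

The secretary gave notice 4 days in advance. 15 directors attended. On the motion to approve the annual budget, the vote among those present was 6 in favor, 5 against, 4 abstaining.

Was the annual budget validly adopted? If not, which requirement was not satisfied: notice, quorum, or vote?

Notice: 4 days given; 5 required (4 < 5). Not satisfied.
Quorum: 15 present; quorum is 9. Satisfied.
Vote: the annual budget requires a majority of the votes cast (15 present − 4 abstaining = 11). A majority of 11 is 6, so 6 affirmative votes are needed; 6 voted in favor. Satisfied.

Invalid — notice requirement not satisfied.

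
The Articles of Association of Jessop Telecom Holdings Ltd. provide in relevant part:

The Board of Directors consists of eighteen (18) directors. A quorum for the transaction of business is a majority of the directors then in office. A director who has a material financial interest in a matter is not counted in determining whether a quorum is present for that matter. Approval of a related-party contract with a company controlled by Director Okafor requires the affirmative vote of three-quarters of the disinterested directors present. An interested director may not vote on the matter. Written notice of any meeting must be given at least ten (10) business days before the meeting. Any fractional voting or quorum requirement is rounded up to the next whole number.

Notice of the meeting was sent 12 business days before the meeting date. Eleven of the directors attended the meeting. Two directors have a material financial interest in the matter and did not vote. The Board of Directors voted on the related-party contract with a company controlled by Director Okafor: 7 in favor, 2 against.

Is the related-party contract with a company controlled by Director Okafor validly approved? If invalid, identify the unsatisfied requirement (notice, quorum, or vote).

Invalid — quorum requirement not satisfied.

Notice: 12 business days given; 10 required (12 ≥ 10). Satisfied.
Quorum: 11 present, but the 2 interested directors do not count, leaving 9. Quorum is 10. Not satisfied.
Vote: the related-party contract with a company controlled by Director Okafor requires three-fourths of the disinterested directors present (11 − 2 = 9). 3/4 of 9 = 6.75, rounded up to 7, so 7 affirmative votes are needed; 7 voted in favor. Satisfied. (Moot — without a quorum no business can be validly transacted.)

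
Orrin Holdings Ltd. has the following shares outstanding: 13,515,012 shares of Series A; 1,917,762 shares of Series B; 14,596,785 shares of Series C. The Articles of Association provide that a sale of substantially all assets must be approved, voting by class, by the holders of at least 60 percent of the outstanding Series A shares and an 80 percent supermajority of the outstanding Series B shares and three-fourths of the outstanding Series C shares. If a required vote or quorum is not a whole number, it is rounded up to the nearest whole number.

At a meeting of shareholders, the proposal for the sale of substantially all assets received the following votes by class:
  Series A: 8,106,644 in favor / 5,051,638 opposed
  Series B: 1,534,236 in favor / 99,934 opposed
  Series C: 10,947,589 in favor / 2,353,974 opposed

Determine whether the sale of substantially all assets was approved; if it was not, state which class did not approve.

Series A: 3/5 of 13515012 = 8109007.20, rounded up to 8109008; 8,109,008 required, 8,106,644 in favor — not approved.
Series B: 4/5 of 1917762 = 1534209.60, rounded up to 1534210; 1,534,210 required, 1,534,236 in favor — approved.
Series C: 3/4 of 14596785 = 10947588.75, rounded up to 10947589; 10,947,589 required, 10,947,589 in favor — approved.

Not approved — the Series A shares did not give the required vote.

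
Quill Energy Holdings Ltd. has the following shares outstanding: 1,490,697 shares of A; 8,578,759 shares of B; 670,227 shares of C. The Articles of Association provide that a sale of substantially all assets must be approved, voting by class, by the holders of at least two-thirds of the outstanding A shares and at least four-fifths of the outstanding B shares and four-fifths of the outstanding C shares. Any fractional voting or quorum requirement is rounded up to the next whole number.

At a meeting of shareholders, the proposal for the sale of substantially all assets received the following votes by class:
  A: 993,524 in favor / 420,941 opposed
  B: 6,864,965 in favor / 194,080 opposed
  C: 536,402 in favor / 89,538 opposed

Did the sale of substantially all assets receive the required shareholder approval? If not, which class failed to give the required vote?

A: 2/3 of 1490697 = 993798; 993,798 required, 993,524 in favor — not approved.
B: 4/5 of 8578759 = 6863007.20, rounded up to 6863008; 6,863,008 required, 6,864,965 in favor — approved.
C: 4/5 of 670227 = 536181.60, rounded up to 536182; 536,182 required, 536,402 in favor — approved.

Not approved — the A shares did not give the required vote.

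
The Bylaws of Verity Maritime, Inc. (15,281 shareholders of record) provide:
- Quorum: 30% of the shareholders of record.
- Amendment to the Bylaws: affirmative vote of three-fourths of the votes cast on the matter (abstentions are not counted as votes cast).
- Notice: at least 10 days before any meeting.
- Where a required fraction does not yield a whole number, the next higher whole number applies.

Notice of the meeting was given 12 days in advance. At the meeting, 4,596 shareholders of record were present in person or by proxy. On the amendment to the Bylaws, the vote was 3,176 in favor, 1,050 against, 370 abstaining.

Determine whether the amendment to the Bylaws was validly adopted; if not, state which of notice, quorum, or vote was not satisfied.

Notice: 12 days given; 10 required. Satisfied.
Quorum: 30% of 15,281 = 4,584.30, rounded up to 4,585; 4,596 present. Satisfied.
Vote: requires three-fourths of the votes cast (4,596 − 370 abstaining = 4,226); 3/4 of 4226 = 3169.50, rounded up to 3170, so 3,170 needed; 3,176 in favor. Satisfied.

Valid — all requirements satisfied.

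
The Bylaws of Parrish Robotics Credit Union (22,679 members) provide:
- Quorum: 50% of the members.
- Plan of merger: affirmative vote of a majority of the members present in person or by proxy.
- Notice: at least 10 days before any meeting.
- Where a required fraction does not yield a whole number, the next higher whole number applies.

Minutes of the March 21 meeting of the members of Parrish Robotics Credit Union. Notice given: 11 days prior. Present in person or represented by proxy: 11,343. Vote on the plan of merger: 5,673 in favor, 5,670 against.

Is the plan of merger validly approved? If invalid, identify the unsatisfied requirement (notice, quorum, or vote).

Valid — all requirements satisfied.

Notice: 11 days given; 10 required. Satisfied.
Quorum: 50% of 22,679 = 11,339.50, rounded up to 11,340; 11,343 present. Satisfied.
Vote: requires a majority of those present (11,343); a majority of 11343 is 5672, so 5,672 needed; 5,673 in favor. Satisfied.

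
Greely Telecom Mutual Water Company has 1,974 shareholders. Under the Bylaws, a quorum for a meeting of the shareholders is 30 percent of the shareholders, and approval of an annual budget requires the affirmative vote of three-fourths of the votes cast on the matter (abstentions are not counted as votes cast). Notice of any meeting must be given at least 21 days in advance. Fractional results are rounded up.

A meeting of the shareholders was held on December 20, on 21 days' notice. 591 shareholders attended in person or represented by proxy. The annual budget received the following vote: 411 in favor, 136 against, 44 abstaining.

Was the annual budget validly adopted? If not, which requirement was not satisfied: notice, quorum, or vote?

Invalid — quorum requirement not satisfied.

Notice: 21 days given; 21 required. Satisfied.
Quorum: 30% of 1,974 = 592.20, rounded up to 593; 591 present. Not satisfied.
Vote: requires three-fourths of the votes cast (591 − 44 abstaining = 547); 3/4 of 547 = 410.25, rounded up to 411, so 411 needed; 411 in favor. Satisfied.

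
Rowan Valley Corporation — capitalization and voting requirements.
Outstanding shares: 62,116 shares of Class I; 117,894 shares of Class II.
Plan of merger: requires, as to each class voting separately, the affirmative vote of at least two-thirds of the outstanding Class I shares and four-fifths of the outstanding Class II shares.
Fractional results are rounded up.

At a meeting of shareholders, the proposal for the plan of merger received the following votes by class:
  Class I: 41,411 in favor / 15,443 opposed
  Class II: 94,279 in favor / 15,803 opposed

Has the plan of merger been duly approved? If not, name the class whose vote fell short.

Not approved — the Class II shares did not give the required vote.

Class I: 2/3 of 62116 = 41410.67, rounded up to 41411; 41,411 required, 41,411 in favor — approved.
Class II: 4/5 of 117894 = 94315.20, rounded up to 94316; 94,316 required, 94,279 in favor — not approved.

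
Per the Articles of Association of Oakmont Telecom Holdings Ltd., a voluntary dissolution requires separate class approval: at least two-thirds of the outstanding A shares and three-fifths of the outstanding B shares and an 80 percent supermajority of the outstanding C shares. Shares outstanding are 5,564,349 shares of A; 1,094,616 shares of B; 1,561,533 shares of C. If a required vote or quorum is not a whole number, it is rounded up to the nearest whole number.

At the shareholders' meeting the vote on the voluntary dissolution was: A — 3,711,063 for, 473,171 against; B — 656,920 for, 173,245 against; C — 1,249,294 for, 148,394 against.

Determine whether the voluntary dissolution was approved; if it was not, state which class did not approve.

Approved — every class gave the required vote.

A: 2/3 of 5564349 = 3709566; 3,709,566 required, 3,711,063 in favor — approved.
B: 3/5 of 1094616 = 656769.60, rounded up to 656770; 656,770 required, 656,920 in favor — approved.
C: 4/5 of 1561533 = 1249226.40, rounded up to 1249227; 1,249,227 required, 1,249,294 in favor — approved.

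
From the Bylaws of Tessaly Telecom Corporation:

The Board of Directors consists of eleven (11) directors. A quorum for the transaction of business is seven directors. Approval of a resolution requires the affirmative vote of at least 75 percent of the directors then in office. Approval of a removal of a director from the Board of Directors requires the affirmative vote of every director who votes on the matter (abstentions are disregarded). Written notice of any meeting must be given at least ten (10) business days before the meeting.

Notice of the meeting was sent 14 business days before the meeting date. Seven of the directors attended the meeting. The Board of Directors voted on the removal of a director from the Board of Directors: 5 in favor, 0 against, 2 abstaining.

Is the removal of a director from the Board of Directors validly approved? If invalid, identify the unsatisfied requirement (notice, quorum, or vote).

Notice: 14 business days given; 10 required (14 ≥ 10). Satisfied.
Quorum: 7 present; quorum is 7. Satisfied.
Vote: the removal of a director from the Board of Directors requires the unanimous vote of the votes cast (7 present − 2 abstaining = 5). Unanimous means all 5, so 5 affirmative votes are needed; 5 voted in favor. Satisfied.

Valid — all requirements satisfied.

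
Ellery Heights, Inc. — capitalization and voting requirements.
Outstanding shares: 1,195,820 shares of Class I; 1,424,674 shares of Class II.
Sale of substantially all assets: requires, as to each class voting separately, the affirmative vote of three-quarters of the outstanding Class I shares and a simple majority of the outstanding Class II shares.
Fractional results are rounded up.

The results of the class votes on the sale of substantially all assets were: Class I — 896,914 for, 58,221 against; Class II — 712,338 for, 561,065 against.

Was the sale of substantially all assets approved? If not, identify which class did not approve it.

Approved — every class gave the required vote.

Class I: 3/4 of 1195820 = 896865; 896,865 required, 896,914 in favor — approved.
Class II: a majority of 1424674 is 712338; 712,338 required, 712,338 in favor — approved.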